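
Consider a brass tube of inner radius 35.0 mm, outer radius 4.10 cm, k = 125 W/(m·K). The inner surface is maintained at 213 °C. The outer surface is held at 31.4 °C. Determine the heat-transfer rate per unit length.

Q' = 901 kW/m

Q' = 2πk·ΔT/ln(r₂/r₁) = 2π × 125 × 181.6 / ln(0.0410/0.0350) = 9.01×10^5 W/m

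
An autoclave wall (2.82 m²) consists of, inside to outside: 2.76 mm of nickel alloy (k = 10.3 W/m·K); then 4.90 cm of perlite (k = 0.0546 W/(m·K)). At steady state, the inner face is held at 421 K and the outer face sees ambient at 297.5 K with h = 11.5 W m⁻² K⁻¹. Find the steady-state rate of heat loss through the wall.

Q = 354 W

Resistance network (inner→outer):
  R_nickel alloy = L/(kA) = 0.00276/(10.3·2.82) = 9.502×10^-5 K/W
  R_perlite = L/(kA) = 0.0490/(0.0546·2.82) = 0.3182 K/W
  R_conv,out = 1/(hA) = 1/(11.5·2.82) = 0.03084 K/W
ΣR = 9.502×10^-5 + 0.3182 + 0.03084 = 0.3491 K/W
Q = ΔT/ΣR = (421 K − 297.5 K)/0.3491 = 354 W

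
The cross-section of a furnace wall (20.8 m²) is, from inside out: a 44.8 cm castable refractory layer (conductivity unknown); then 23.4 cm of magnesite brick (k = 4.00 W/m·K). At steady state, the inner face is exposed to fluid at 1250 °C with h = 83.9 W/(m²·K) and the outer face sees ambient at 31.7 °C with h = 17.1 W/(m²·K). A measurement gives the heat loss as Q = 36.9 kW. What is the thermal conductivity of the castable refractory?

k = 0.803 W/m·K

ΣR = ΔT/Q = |1250 − 31.7|/36900 = 0.03302 K/W
Known resistances:
  R_conv,in = 1/(hA) = 1/(83.9·20.8) = 5.730×10^-4 K/W
  R_magnesite brick = L/(kA) = 0.234/(4.00·20.8) = 0.002812 K/W
  R_conv,out = 1/(hA) = 1/(17.1·20.8) = 0.002812 K/W
R_castable refractory = ΣR − ΣR_known = 0.03302 − 0.006197 = 0.02682 K/W
L/(kA) = 0.02682 ⇒ k = 0.448/(0.02682·20.8) = 0.803 W/m·K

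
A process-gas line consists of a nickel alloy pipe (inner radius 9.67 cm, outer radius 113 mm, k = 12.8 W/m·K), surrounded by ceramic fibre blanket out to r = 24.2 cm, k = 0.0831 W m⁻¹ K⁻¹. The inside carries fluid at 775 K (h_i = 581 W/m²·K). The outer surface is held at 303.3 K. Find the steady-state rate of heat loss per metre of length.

Q' = 322 W/m

Treat each layer as a resistance in series:
  R'_conv,in = 1/(2πr h) = 1/(2π·0.0967·581) = 0.002833 m·K/W
  R'_nickel alloy = ln(0.113/0.0967)/(2πk) = 0.1558/(2π·12.8) = 0.001937 m·K/W
  R'_ceramic fibre blanket = ln(0.242/0.113)/(2πk) = 0.7615/(2π·0.0831) = 1.459 m·K/W
ΣR = 0.002833 + 0.001937 + 1.459 = 1.464 m·K/W
Q' = ΔT/ΣR = (775 K − 303.3 K)/1.464 = 322 W/m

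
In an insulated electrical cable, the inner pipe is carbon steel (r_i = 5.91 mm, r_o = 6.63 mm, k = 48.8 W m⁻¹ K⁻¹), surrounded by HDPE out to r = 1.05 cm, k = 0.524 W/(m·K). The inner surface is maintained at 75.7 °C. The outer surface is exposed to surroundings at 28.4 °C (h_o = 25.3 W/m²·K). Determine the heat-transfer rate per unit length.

Q' = 64.0 W/m

Treat each layer as a resistance in series:
  R'_carbon steel = ln(0.00663/0.00591)/(2πk) = 0.1150/(2π·48.8) = 3.749×10^-4 m·K/W
  R'_HDPE = ln(0.0105/0.00663)/(2πk) = 0.4598/(2π·0.524) = 0.1396 m·K/W
  R'_conv,out = 1/(2πr h) = 1/(2π·0.0105·25.3) = 0.5991 m·K/W
ΣR = 3.749×10^-4 + 0.1396 + 0.5991 = 0.7391 m·K/W
Q' = ΔT/ΣR = (75.7 °C − 28.4 °C)/0.7391 = 64.0 W/m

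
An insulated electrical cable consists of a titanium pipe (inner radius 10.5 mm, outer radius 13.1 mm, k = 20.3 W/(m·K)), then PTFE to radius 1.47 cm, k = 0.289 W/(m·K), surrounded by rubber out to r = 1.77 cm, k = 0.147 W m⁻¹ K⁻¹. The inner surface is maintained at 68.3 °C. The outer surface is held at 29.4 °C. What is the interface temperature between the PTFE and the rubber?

T = 58.8 °C

Treat each layer as a resistance in series:
  R'_titanium = ln(0.0131/0.0105)/(2πk) = 0.2212/(2π·20.3) = 0.001735 m·K/W
  R'_PTFE = ln(0.0147/0.0131)/(2πk) = 0.1152/(2π·0.289) = 0.06346 m·K/W
  R'_rubber = ln(0.0177/0.0147)/(2πk) = 0.1857/(2π·0.147) = 0.2011 m·K/W
ΣR = 0.001735 + 0.06346 + 0.2011 = 0.2663 m·K/W
Q' = ΔT/ΣR = (68.3 °C − 29.4 °C)/0.2663 = 146.1 W/m
From the inner boundary to the PTFE/rubber interface, ΣR_partial = 0.06520 m·K/W.
T_interface = T_in − Q'·ΣR_partial = 68.3 °C − (146.1)(0.06520) = 58.8 °C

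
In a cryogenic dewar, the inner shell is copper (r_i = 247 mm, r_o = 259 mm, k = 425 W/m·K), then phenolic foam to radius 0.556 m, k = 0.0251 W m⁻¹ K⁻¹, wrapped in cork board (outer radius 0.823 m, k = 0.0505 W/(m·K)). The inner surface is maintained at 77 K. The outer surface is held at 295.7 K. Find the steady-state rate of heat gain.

Q = 29.3 W

Series thermal resistances, inner to outer:
  R_copper = (1/0.247 − 1/0.259)/(4πk) = 0.1876/(4π·425) = 3.512×10^-5 K/W
  R_phenolic foam = (1/0.259 − 1/0.556)/(4πk) = 2.062/(4π·0.0251) = 6.539 K/W
  R_cork board = (1/0.556 − 1/0.823)/(4πk) = 0.5835/(4π·0.0505) = 0.9195 K/W
ΣR = 3.512×10^-5 + 6.539 + 0.9195 = 7.459 K/W
Q = ΔT/ΣR = (77 K − 295.7 K)/7.459 = -29.3 W
(Negative Q ⇒ heat flows inward; heat gain = 29.3 W.)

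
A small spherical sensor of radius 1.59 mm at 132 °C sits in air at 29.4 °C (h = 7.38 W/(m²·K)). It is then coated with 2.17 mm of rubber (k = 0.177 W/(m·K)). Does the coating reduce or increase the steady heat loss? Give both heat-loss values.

increases: 0.0241 → 0.111 W

Critical radius for a sphere: r_cr = 2k/h = 0.0480 m = 4.80 cm.
Outer radius after coating: r₂ = 0.00159 + 0.00217 = 0.00376 m.
Since r₁ < r_cr and r₂ ≤ r_cr, the coating moves toward the maximum at r_cr — heat loss rises.
Bare: R = 1/(4πr₁²h) = 4265 K/W; Q = 102.6/4265 = 0.0241 W.
Coated: R = R_cond + R_conv = 925.9 K/W; Q = 102.6/925.9 = 0.111 W.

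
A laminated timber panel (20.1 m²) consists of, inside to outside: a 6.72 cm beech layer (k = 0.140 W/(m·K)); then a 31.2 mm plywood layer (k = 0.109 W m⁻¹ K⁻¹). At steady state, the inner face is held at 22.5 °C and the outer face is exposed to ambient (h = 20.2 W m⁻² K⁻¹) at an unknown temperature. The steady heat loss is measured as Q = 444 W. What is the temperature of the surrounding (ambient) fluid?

Sum the resistances:
  R_beech = L/(kA) = 0.0672/(0.140·20.1) = 0.02388 K/W
  R_plywood = L/(kA) = 0.0312/(0.109·20.1) = 0.01424 K/W
  R_conv,out = 1/(hA) = 1/(20.2·20.1) = 0.002463 K/W
ΣR = 0.04058 K/W
ΔT = Q·ΣR = 444 × 0.04058 = 18.02 K
Heat flows outward, so T_out = T_in − ΔT = 22.5 − 18.02 = 4.48 °C

T_out = 4.48 °C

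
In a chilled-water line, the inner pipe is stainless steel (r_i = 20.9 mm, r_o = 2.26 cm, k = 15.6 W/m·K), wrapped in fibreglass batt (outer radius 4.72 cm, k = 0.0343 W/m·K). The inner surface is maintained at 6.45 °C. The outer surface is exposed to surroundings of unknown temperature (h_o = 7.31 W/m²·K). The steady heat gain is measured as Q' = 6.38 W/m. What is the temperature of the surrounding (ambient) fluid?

Sum the resistances:
  R'_stainless steel = ln(0.0226/0.0209)/(2πk) = 0.07820/(2π·15.6) = 7.978×10^-4 m·K/W
  R'_fibreglass batt = ln(0.0472/0.0226)/(2πk) = 0.7364/(2π·0.0343) = 3.417 m·K/W
  R'_conv,out = 1/(2πr h) = 1/(2π·0.0472·7.31) = 0.4613 m·K/W
ΣR = 3.879 m·K/W
ΔT = Q'·ΣR = 6.38 × 3.879 = 24.75 K
Heat flows inward, so T_out = T_in + ΔT = 6.45 + 24.75 = 31.2 °C

T_out = 31.2 °C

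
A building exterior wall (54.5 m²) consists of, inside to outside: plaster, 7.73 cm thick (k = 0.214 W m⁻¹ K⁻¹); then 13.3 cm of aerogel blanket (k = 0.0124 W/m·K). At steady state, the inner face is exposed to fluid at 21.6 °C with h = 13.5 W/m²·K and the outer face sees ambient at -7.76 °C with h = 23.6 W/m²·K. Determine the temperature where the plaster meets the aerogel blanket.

T = 20.5 °C

Resistance network (inner→outer):
  R_conv,in = 1/(hA) = 1/(13.5·54.5) = 0.001359 K/W
  R_plaster = L/(kA) = 0.0773/(0.214·54.5) = 0.006628 K/W
  R_aerogel blanket = L/(kA) = 0.133/(0.0124·54.5) = 0.1968 K/W
  R_conv,out = 1/(hA) = 1/(23.6·54.5) = 7.775×10^-4 K/W
ΣR = 0.001359 + 0.006628 + 0.1968 + 7.775×10^-4 = 0.2056 K/W
Q = ΔT/ΣR = (21.6 °C − -7.76 °C)/0.2056 = 142.8 W
From the inner boundary to the plaster/aerogel blanket interface, ΣR_partial = 0.007987 K/W.
T_interface = T_in − Q·ΣR_partial = 21.6 °C − (142.8)(0.007987) = 20.5 °C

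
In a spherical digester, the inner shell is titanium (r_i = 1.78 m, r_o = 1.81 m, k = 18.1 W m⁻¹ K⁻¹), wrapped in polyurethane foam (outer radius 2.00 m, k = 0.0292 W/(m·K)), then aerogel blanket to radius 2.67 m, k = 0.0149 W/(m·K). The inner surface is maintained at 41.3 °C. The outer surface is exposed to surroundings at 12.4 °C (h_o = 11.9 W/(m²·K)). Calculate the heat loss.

Q = 35.5 W

Treat each layer as a resistance in series:
  R_titanium = (1/1.78 − 1/1.81)/(4πk) = 0.009312/(4π·18.1) = 4.094×10^-5 K/W
  R_polyurethane foam = (1/1.81 − 1/2.00)/(4πk) = 0.05249/(4π·0.0292) = 0.1430 K/W
  R_aerogel blanket = (1/2.00 − 1/2.67)/(4πk) = 0.1255/(4π·0.0149) = 0.6701 K/W
  R_conv,out = 1/(4πr²h) = 1/(4π·2.67²·11.9) = 9.380×10^-4 K/W
ΣR = 4.094×10^-5 + 0.1430 + 0.6701 + 9.380×10^-4 = 0.8141 K/W
Q = ΔT/ΣR = (41.3 °C − 12.4 °C)/0.8141 = 35.5 W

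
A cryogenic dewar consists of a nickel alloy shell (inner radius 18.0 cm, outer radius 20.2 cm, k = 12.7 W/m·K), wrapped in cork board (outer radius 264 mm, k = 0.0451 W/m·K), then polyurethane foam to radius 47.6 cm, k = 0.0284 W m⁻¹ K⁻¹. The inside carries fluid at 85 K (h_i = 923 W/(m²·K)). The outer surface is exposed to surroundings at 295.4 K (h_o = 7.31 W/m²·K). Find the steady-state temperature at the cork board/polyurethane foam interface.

Resistance network (inner→outer):
  R_conv,in = 1/(4πr²h) = 1/(4π·0.180²·923) = 0.002661 K/W
  R_nickel alloy = (1/0.180 − 1/0.202)/(4πk) = 0.6051/(4π·12.7) = 0.003791 K/W
  R_cork board = (1/0.202 − 1/0.264)/(4πk) = 1.163/(4π·0.0451) = 2.051 K/W
  R_polyurethane foam = (1/0.264 − 1/0.476)/(4πk) = 1.687/(4π·0.0284) = 4.727 K/W
  R_conv,out = 1/(4πr²h) = 1/(4π·0.476²·7.31) = 0.04805 K/W
ΣR = 0.002661 + 0.003791 + 2.051 + 4.727 + 0.04805 = 6.833 K/W
Q = ΔT/ΣR = (85 K − 295.4 K)/6.833 = -30.79 W
From the inner boundary to the cork board/polyurethane foam interface, ΣR_partial = 2.057 K/W.
T_interface = T_in − Q·ΣR_partial = 85 K − (-30.79)(2.057) = 148 K

T = 148 K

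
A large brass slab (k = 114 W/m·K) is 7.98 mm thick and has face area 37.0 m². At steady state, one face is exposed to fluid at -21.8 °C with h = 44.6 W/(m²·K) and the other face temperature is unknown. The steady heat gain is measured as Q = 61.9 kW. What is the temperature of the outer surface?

Sum the resistances:
  R_conv,in = 1/(hA) = 1/(44.6·37.0) = 6.060×10^-4 K/W
  R_brass = L/(kA) = 0.00798/(114·37.0) = 1.892×10^-6 K/W
ΣR = 6.079×10^-4 K/W
ΔT = Q·ΣR = 61900 × 6.079×10^-4 = 37.63 K
Heat flows inward, so T_out = T_in + ΔT = -21.8 + 37.63 = 15.8 °C

T_out = 15.8 °C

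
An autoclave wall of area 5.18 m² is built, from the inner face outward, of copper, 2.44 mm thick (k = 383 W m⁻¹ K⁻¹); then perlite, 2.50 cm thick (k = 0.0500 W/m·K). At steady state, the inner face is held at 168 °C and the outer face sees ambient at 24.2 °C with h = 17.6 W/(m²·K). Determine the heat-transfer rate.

Series thermal resistances, inner to outer:
  R_copper = L/(kA) = 0.00244/(383·5.18) = 1.230×10^-6 K/W
  R_perlite = L/(kA) = 0.0250/(0.0500·5.18) = 0.09653 K/W
  R_conv,out = 1/(hA) = 1/(17.6·5.18) = 0.01097 K/W
ΣR = 1.230×10^-6 + 0.09653 + 0.01097 = 0.1075 K/W
Q = ΔT/ΣR = (168 °C − 24.2 °C)/0.1075 = 1340 W

Q = 1340 W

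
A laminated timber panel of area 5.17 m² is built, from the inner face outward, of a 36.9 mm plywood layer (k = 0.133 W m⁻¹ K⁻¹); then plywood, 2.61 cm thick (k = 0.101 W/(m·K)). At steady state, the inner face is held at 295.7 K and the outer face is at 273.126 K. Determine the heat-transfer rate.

Resistance network (inner→outer):
  R_plywood = L/(kA) = 0.0369/(0.133·5.17) = 0.05366 K/W
  R_plywood = L/(kA) = 0.0261/(0.101·5.17) = 0.04998 K/W
ΣR = 0.05366 + 0.04998 = 0.1036 K/W
Q = ΔT/ΣR = (295.7 K − 273.126 K)/0.1036 = 218 W

Q = 218 W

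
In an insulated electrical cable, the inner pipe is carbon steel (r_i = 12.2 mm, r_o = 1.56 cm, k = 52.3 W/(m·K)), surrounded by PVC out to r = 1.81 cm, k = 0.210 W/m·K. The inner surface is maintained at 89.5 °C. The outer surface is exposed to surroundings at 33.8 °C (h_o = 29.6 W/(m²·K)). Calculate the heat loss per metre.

Treat each layer as a resistance in series:
  R'_carbon steel = ln(0.0156/0.0122)/(2πk) = 0.2458/(2π·52.3) = 7.481×10^-4 m·K/W
  R'_PVC = ln(0.0181/0.0156)/(2πk) = 0.1486/(2π·0.210) = 0.1127 m·K/W
  R'_conv,out = 1/(2πr h) = 1/(2π·0.0181·29.6) = 0.2971 m·K/W
ΣR = 7.481×10^-4 + 0.1127 + 0.2971 = 0.4105 m·K/W
Q' = ΔT/ΣR = (89.5 °C − 33.8 °C)/0.4105 = 136 W/m

Q' = 136 W/m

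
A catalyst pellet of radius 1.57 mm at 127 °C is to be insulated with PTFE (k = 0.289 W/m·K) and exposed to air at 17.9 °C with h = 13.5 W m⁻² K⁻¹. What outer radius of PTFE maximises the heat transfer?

r_cr = 4.28 cm

For a sphere, r_cr = 2k_ins/h = 2·0.289/13.5 = 0.0428 m = 4.28 cm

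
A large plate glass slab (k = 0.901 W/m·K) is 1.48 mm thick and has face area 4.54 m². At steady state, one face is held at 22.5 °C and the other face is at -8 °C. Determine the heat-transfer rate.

Q = kA·ΔT/L = 0.901 × 4.54 × |22.5 °C − -8 °C| / 0.00148 = 84300 W

Q = 84300 W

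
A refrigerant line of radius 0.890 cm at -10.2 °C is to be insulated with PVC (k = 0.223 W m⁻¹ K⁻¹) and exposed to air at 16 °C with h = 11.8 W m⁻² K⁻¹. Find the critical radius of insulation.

r_cr = 1.89 cm

For a cylinder, r_cr = k_ins/h = 0.223/11.8 = 0.0189 m = 1.89 cm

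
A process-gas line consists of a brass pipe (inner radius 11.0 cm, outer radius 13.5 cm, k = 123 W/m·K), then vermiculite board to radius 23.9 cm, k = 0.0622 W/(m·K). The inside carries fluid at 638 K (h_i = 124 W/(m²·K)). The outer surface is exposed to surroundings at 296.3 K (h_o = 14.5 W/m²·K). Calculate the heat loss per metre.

Treat each layer as a resistance in series:
  R'_conv,in = 1/(2πr h) = 1/(2π·0.110·124) = 0.01167 m·K/W
  R'_brass = ln(0.135/0.110)/(2πk) = 0.2048/(2π·123) = 2.650×10^-4 m·K/W
  R'_vermiculite board = ln(0.239/0.135)/(2πk) = 0.5712/(2π·0.0622) = 1.462 m·K/W
  R'_conv,out = 1/(2πr h) = 1/(2π·0.239·14.5) = 0.04593 m·K/W
ΣR = 0.01167 + 2.650×10^-4 + 1.462 + 0.04593 = 1.520 m·K/W
Q' = ΔT/ΣR = (638 K − 296.3 K)/1.520 = 225 W/m

Q' = 225 W/m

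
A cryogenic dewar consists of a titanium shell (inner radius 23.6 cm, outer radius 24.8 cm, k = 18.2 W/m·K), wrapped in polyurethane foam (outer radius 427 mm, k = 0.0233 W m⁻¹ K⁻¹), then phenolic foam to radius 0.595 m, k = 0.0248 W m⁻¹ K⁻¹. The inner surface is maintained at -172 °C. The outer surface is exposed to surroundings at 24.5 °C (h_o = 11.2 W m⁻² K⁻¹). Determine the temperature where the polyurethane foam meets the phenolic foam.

T = -28.7 °C

Treat each layer as a resistance in series:
  R_titanium = (1/0.236 − 1/0.248)/(4πk) = 0.2050/(4π·18.2) = 8.965×10^-4 K/W
  R_polyurethane foam = (1/0.248 − 1/0.427)/(4πk) = 1.690/(4π·0.0233) = 5.773 K/W
  R_phenolic foam = (1/0.427 − 1/0.595)/(4πk) = 0.6612/(4π·0.0248) = 2.122 K/W
  R_conv,out = 1/(4πr²h) = 1/(4π·0.595²·11.2) = 0.02007 K/W
ΣR = 8.965×10^-4 + 5.773 + 2.122 + 0.02007 = 7.916 K/W
Q = ΔT/ΣR = (-172 °C − 24.5 °C)/7.916 = -24.82 W
From the inner boundary to the polyurethane foam/phenolic foam interface, ΣR_partial = 5.774 K/W.
T_interface = T_in − Q·ΣR_partial = -172 °C − (-24.82)(5.774) = -28.7 °C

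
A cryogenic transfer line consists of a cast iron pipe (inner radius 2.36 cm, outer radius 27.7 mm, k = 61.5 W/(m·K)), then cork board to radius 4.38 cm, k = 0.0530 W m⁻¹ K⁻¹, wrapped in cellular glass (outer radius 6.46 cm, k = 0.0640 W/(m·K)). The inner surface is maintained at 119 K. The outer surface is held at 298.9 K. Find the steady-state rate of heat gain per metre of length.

Q' = 76.8 W/m

Resistance network (inner→outer):
  R'_cast iron = ln(0.0277/0.0236)/(2πk) = 0.1602/(2π·61.5) = 4.145×10^-4 m·K/W
  R'_cork board = ln(0.0438/0.0277)/(2πk) = 0.4582/(2π·0.0530) = 1.376 m·K/W
  R'_cellular glass = ln(0.0646/0.0438)/(2πk) = 0.3886/(2π·0.0640) = 0.9663 m·K/W
ΣR = 4.145×10^-4 + 1.376 + 0.9663 = 2.343 m·K/W
Q' = ΔT/ΣR = (119 K − 298.9 K)/2.343 = -76.8 W/m
(Negative Q' ⇒ heat flows inward; heat gain = 76.8 W/m.)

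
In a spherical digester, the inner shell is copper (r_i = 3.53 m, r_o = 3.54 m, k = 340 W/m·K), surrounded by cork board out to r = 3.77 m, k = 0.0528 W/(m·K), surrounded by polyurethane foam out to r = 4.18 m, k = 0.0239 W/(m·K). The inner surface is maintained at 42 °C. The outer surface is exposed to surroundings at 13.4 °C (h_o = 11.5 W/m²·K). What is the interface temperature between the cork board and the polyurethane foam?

T = 35.4 °C

Resistance network (inner→outer):
  R_copper = (1/3.53 − 1/3.54)/(4πk) = 8.002×10^-4/(4π·340) = 1.873×10^-7 K/W
  R_cork board = (1/3.54 − 1/3.77)/(4πk) = 0.01723/(4π·0.0528) = 0.02597 K/W
  R_polyurethane foam = (1/3.77 − 1/4.18)/(4πk) = 0.02602/(4π·0.0239) = 0.08663 K/W
  R_conv,out = 1/(4πr²h) = 1/(4π·4.18²·11.5) = 3.960×10^-4 K/W
ΣR = 1.873×10^-7 + 0.02597 + 0.08663 + 3.960×10^-4 = 0.1130 K/W
Q = ΔT/ΣR = (42 °C − 13.4 °C)/0.1130 = 253.1 W
From the inner boundary to the cork board/polyurethane foam interface, ΣR_partial = 0.02597 K/W.
T_interface = T_in − Q·ΣR_partial = 42 °C − (253.1)(0.02597) = 35.4 °C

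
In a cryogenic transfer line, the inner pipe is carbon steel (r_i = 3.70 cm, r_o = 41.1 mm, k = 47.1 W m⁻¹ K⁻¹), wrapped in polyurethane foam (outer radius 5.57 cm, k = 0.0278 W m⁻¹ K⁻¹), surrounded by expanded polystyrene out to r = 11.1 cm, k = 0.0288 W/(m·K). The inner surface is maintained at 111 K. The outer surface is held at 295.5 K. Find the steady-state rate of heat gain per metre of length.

Treat each layer as a resistance in series:
  R'_carbon steel = ln(0.0411/0.0370)/(2πk) = 0.1051/(2π·47.1) = 3.551×10^-4 m·K/W
  R'_polyurethane foam = ln(0.0557/0.0411)/(2πk) = 0.3040/(2π·0.0278) = 1.740 m·K/W
  R'_expanded polystyrene = ln(0.111/0.0557)/(2πk) = 0.6896/(2π·0.0288) = 3.811 m·K/W
ΣR = 3.551×10^-4 + 1.740 + 3.811 = 5.551 m·K/W
Q' = ΔT/ΣR = (111 K − 295.5 K)/5.551 = -33.2 W/m
(Negative Q' ⇒ heat flows inward; heat gain = 33.2 W/m.)

Q' = 33.2 W/m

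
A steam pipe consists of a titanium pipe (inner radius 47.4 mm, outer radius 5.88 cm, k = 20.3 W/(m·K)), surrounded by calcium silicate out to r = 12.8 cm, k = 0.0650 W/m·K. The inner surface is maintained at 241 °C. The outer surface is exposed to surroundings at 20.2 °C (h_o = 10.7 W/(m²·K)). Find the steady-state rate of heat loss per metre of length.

Treat each layer as a resistance in series:
  R'_titanium = ln(0.0588/0.0474)/(2πk) = 0.2155/(2π·20.3) = 0.001690 m·K/W
  R'_calcium silicate = ln(0.128/0.0588)/(2πk) = 0.7779/(2π·0.0650) = 1.905 m·K/W
  R'_conv,out = 1/(2πr h) = 1/(2π·0.128·10.7) = 0.1162 m·K/W
ΣR = 0.001690 + 1.905 + 0.1162 = 2.023 m·K/W
Q' = ΔT/ΣR = (241 °C − 20.2 °C)/2.023 = 109 W/m

Q' = 109 W/m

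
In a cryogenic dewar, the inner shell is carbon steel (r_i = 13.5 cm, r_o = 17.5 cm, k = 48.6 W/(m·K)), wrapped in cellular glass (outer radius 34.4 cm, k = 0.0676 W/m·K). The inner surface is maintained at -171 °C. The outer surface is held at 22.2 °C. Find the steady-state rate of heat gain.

Q = 58.4 W

Treat each layer as a resistance in series:
  R_carbon steel = (1/0.135 − 1/0.175)/(4πk) = 1.693/(4π·48.6) = 0.002772 K/W
  R_cellular glass = (1/0.175 − 1/0.344)/(4πk) = 2.807/(4π·0.0676) = 3.305 K/W
ΣR = 0.002772 + 3.305 = 3.308 K/W
Q = ΔT/ΣR = (-171 °C − 22.2 °C)/3.308 = -58.4 W
(Negative Q ⇒ heat flows inward; heat gain = 58.4 W.)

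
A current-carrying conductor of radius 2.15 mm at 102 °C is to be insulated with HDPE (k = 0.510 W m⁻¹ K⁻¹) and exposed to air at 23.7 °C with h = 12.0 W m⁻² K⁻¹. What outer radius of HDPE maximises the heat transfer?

r_cr = 4.25 cm

For a cylinder, r_cr = k_ins/h = 0.510/12.0 = 0.0425 m = 4.25 cm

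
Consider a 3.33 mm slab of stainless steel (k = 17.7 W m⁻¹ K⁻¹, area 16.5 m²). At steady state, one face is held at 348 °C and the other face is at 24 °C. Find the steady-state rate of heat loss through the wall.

Q = 28400 kW

Q = kA·ΔT/L = 17.7 × 16.5 × |348 °C − 24 °C| / 0.00333 = 2.84×10^7 W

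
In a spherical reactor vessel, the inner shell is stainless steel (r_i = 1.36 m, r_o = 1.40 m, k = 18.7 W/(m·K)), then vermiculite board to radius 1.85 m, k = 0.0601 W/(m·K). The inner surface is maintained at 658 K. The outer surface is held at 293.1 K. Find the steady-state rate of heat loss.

Q = 1590 W

Series thermal resistances, inner to outer:
  R_stainless steel = (1/1.36 − 1/1.40)/(4πk) = 0.02101/(4π·18.7) = 8.940×10^-5 K/W
  R_vermiculite board = (1/1.40 − 1/1.85)/(4πk) = 0.1737/(4π·0.0601) = 0.2301 K/W
ΣR = 8.940×10^-5 + 0.2301 = 0.2302 K/W
Q = ΔT/ΣR = (658 K − 293.1 K)/0.2302 = 1590 W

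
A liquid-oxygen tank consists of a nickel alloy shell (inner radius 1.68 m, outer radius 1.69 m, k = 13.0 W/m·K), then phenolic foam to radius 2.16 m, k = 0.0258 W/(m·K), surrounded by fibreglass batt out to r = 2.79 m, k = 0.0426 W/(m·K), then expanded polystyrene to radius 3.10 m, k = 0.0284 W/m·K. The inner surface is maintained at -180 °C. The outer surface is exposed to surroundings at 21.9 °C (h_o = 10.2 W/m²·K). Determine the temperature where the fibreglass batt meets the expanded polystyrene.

Treat each layer as a resistance in series:
  R_nickel alloy = (1/1.68 − 1/1.69)/(4πk) = 0.003522/(4π·13.0) = 2.156×10^-5 K/W
  R_phenolic foam = (1/1.69 − 1/2.16)/(4πk) = 0.1288/(4π·0.0258) = 0.3971 K/W
  R_fibreglass batt = (1/2.16 − 1/2.79)/(4πk) = 0.1045/(4π·0.0426) = 0.1953 K/W
  R_expanded polystyrene = (1/2.79 − 1/3.10)/(4πk) = 0.03584/(4π·0.0284) = 0.1004 K/W
  R_conv,out = 1/(4πr²h) = 1/(4π·3.10²·10.2) = 8.118×10^-4 K/W
ΣR = 2.156×10^-5 + 0.3971 + 0.1953 + 0.1004 + 8.118×10^-4 = 0.6936 K/W
Q = ΔT/ΣR = (-180 °C − 21.9 °C)/0.6936 = -291.1 W
From the inner boundary to the fibreglass batt/expanded polystyrene interface, ΣR_partial = 0.5924 K/W.
T_interface = T_in − Q·ΣR_partial = -180 °C − (-291.1)(0.5924) = -7.6 °C

T = -7.6 °C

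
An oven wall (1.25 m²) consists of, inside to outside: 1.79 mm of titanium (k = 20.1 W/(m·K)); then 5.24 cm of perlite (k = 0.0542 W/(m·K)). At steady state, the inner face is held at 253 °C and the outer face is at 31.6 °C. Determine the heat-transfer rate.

Treat each layer as a resistance in series:
  R_titanium = L/(kA) = 0.00179/(20.1·1.25) = 7.124×10^-5 K/W
  R_perlite = L/(kA) = 0.0524/(0.0542·1.25) = 0.7734 K/W
ΣR = 7.124×10^-5 + 0.7734 = 0.7735 K/W
Q = ΔT/ΣR = (253 °C − 31.6 °C)/0.7735 = 286 W

Q = 286 W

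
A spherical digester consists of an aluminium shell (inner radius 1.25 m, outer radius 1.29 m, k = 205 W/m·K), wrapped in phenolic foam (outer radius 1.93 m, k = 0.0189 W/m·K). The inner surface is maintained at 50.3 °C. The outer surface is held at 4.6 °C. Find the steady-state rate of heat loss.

Resistance network (inner→outer):
  R_aluminium = (1/1.25 − 1/1.29)/(4πk) = 0.02481/(4π·205) = 9.629×10^-6 K/W
  R_phenolic foam = (1/1.29 − 1/1.93)/(4πk) = 0.2571/(4π·0.0189) = 1.082 K/W
ΣR = 9.629×10^-6 + 1.082 = 1.082 K/W
Q = ΔT/ΣR = (50.3 °C − 4.6 °C)/1.082 = 42.2 W

Q = 42.2 W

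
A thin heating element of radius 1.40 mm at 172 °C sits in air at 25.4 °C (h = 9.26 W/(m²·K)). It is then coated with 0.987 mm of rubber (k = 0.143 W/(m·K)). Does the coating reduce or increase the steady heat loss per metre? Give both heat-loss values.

increases: 11.9 → 18.8 W/m

Critical radius for a cylinder: r_cr = k/h = 0.0154 m = 1.54 cm.
Outer radius after coating: r₂ = 0.00140 + 9.87×10^-4 = 0.002387 m.
Since r₁ < r_cr and r₂ ≤ r_cr, the coating moves toward the maximum at r_cr — heat loss rises.
Bare: R = 1/(2πr₁h) = 12.28 m·K/W; Q = 146.6/12.28 = 11.9 W/m.
Coated: R = R_cond + R_conv = 7.794 m·K/W; Q = 146.6/7.794 = 18.8 W/m.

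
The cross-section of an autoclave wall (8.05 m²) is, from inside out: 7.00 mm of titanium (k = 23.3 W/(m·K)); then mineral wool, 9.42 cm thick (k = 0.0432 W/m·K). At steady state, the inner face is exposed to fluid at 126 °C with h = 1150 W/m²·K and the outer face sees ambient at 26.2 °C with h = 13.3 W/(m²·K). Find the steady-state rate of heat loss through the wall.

Treat each layer as a resistance in series:
  R_conv,in = 1/(hA) = 1/(1150·8.05) = 1.080×10^-4 K/W
  R_titanium = L/(kA) = 0.00700/(23.3·8.05) = 3.732×10^-5 K/W
  R_mineral wool = L/(kA) = 0.0942/(0.0432·8.05) = 0.2709 K/W
  R_conv,out = 1/(hA) = 1/(13.3·8.05) = 0.009340 K/W
ΣR = 1.080×10^-4 + 3.732×10^-5 + 0.2709 + 0.009340 = 0.2804 K/W
Q = ΔT/ΣR = (126 °C − 26.2 °C)/0.2804 = 356 W

Q = 356 W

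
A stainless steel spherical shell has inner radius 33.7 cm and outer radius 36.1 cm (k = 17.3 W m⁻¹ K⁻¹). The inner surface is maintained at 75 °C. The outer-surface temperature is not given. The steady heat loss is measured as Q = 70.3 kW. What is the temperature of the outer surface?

Sum the resistances:
  R_stainless steel = (1/0.337 − 1/0.361)/(4πk) = 0.1973/(4π·17.3) = 9.074×10^-4 K/W
ΣR = 9.074×10^-4 K/W
ΔT = Q·ΣR = 70300 × 9.074×10^-4 = 63.79 K
Heat flows outward, so T_out = T_in − ΔT = 75 − 63.79 = 11.2 °C

T_out = 11.2 °C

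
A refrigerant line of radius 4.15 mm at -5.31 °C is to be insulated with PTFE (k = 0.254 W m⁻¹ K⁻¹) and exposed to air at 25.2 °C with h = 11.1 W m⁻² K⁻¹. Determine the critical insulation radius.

For a cylinder, r_cr = k_ins/h = 0.254/11.1 = 0.0229 m = 2.29 cm

r_cr = 2.29 cm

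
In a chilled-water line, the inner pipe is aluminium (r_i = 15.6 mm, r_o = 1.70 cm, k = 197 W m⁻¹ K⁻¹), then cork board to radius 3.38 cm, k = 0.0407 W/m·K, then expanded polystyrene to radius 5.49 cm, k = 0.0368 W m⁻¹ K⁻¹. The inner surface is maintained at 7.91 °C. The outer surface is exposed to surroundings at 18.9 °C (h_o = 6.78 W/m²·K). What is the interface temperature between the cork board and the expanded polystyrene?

Treat each layer as a resistance in series:
  R'_aluminium = ln(0.0170/0.0156)/(2πk) = 0.08594/(2π·197) = 6.943×10^-5 m·K/W
  R'_cork board = ln(0.0338/0.0170)/(2πk) = 0.6872/(2π·0.0407) = 2.687 m·K/W
  R'_expanded polystyrene = ln(0.0549/0.0338)/(2πk) = 0.4851/(2π·0.0368) = 2.098 m·K/W
  R'_conv,out = 1/(2πr h) = 1/(2π·0.0549·6.78) = 0.4276 m·K/W
ΣR = 6.943×10^-5 + 2.687 + 2.098 + 0.4276 = 5.213 m·K/W
Q' = ΔT/ΣR = (7.91 °C − 18.9 °C)/5.213 = -2.108 W/m
From the inner boundary to the cork board/expanded polystyrene interface, ΣR_partial = 2.687 m·K/W.
T_interface = T_in − Q'·ΣR_partial = 7.91 °C − (-2.108)(2.687) = 13.6 °C

T = 13.6 °C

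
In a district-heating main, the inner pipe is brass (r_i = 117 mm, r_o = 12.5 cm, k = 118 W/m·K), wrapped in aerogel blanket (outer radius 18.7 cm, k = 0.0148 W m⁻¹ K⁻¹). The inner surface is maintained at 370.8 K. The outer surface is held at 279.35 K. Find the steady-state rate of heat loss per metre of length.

Q' = 21.1 W/m

Resistance network (inner→outer):
  R'_brass = ln(0.125/0.117)/(2πk) = 0.06614/(2π·118) = 8.921×10^-5 m·K/W
  R'_aerogel blanket = ln(0.187/0.125)/(2πk) = 0.4028/(2π·0.0148) = 4.332 m·K/W
ΣR = 8.921×10^-5 + 4.332 = 4.332 m·K/W
Q' = ΔT/ΣR = (370.8 K − 279.35 K)/4.332 = 21.1 W/m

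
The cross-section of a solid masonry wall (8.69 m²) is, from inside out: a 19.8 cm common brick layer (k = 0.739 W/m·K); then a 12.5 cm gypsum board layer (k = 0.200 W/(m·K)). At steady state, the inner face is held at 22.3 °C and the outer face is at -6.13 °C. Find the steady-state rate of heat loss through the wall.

Q = 277 W

Series thermal resistances, inner to outer:
  R_common brick = L/(kA) = 0.198/(0.739·8.69) = 0.03083 K/W
  R_gypsum board = L/(kA) = 0.125/(0.200·8.69) = 0.07192 K/W
ΣR = 0.03083 + 0.07192 = 0.1027 K/W
Q = ΔT/ΣR = (22.3 °C − -6.13 °C)/0.1027 = 277 W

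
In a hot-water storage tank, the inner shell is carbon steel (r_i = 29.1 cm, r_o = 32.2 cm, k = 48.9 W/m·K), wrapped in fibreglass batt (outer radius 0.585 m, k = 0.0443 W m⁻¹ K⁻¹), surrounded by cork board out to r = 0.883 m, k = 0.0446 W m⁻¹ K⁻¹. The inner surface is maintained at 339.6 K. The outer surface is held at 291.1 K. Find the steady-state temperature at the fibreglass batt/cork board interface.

Series thermal resistances, inner to outer:
  R_carbon steel = (1/0.291 − 1/0.322)/(4πk) = 0.3308/(4π·48.9) = 5.384×10^-4 K/W
  R_fibreglass batt = (1/0.322 − 1/0.585)/(4πk) = 1.396/(4π·0.0443) = 2.508 K/W
  R_cork board = (1/0.585 − 1/0.883)/(4πk) = 0.5769/(4π·0.0446) = 1.029 K/W
ΣR = 5.384×10^-4 + 2.508 + 1.029 = 3.538 K/W
Q = ΔT/ΣR = (339.6 K − 291.1 K)/3.538 = 13.71 W
From the inner boundary to the fibreglass batt/cork board interface, ΣR_partial = 2.509 K/W.
T_interface = T_in − Q·ΣR_partial = 339.6 K − (13.71)(2.509) = 305.2 K

T = 305.2 K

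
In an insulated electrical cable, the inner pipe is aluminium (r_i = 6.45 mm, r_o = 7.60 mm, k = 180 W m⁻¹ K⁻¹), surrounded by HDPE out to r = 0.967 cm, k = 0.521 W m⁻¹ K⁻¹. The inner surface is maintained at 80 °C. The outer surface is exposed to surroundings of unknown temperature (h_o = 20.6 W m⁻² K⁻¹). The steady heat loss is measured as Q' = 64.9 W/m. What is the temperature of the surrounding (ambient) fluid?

T_out = 23.4 °C

Series resistances:
  R'_aluminium = ln(0.00760/0.00645)/(2πk) = 0.1641/(2π·180) = 1.451×10^-4 m·K/W
  R'_HDPE = ln(0.00967/0.00760)/(2πk) = 0.2409/(2π·0.521) = 0.07358 m·K/W
  R'_conv,out = 1/(2πr h) = 1/(2π·0.00967·20.6) = 0.7990 m·K/W
ΣR = 0.8727 m·K/W
ΔT = Q'·ΣR = 64.9 × 0.8727 = 56.64 K
Heat flows outward, so T_out = T_in − ΔT = 80 − 56.64 = 23.4 °C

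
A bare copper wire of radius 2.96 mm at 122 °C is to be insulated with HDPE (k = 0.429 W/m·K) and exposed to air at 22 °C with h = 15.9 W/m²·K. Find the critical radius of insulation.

r_cr = 2.70 cm

For a cylinder, r_cr = k_ins/h = 0.429/15.9 = 0.0270 m = 2.70 cm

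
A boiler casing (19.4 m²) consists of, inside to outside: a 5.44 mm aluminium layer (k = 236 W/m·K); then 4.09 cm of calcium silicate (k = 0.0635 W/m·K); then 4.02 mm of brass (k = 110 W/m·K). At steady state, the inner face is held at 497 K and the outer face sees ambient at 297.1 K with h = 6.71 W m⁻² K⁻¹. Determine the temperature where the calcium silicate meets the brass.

Series thermal resistances, inner to outer:
  R_aluminium = L/(kA) = 0.00544/(236·19.4) = 1.188×10^-6 K/W
  R_calcium silicate = L/(kA) = 0.0409/(0.0635·19.4) = 0.03320 K/W
  R_brass = L/(kA) = 0.00402/(110·19.4) = 1.884×10^-6 K/W
  R_conv,out = 1/(hA) = 1/(6.71·19.4) = 0.007682 K/W
ΣR = 1.188×10^-6 + 0.03320 + 1.884×10^-6 + 0.007682 = 0.04089 K/W
Q = ΔT/ΣR = (497 K − 297.1 K)/0.04089 = 4889 W
From the inner boundary to the calcium silicate/brass interface, ΣR_partial = 0.03320 K/W.
T_interface = T_in − Q·ΣR_partial = 497 K − (4889)(0.03320) = 334.7 K

T = 334.7 K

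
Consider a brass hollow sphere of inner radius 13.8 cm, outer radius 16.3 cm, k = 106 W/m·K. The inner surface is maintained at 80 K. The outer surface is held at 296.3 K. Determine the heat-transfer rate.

Q = 259 kW

Q = 4πk·ΔT/(1/r₁ − 1/r₂) = 4π × 106 × 216.3 / (1/0.138 − 1/0.163) = 2.59×10^5 W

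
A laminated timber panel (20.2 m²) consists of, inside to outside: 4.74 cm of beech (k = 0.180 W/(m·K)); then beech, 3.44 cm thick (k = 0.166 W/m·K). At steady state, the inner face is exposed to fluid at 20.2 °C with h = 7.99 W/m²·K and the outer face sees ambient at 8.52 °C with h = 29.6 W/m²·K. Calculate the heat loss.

Q = 375 W

Series thermal resistances, inner to outer:
  R_conv,in = 1/(hA) = 1/(7.99·20.2) = 0.006196 K/W
  R_beech = L/(kA) = 0.0474/(0.180·20.2) = 0.01304 K/W
  R_beech = L/(kA) = 0.0344/(0.166·20.2) = 0.01026 K/W
  R_conv,out = 1/(hA) = 1/(29.6·20.2) = 0.001672 K/W
ΣR = 0.006196 + 0.01304 + 0.01026 + 0.001672 = 0.03117 K/W
Q = ΔT/ΣR = (20.2 °C − 8.52 °C)/0.03117 = 375 W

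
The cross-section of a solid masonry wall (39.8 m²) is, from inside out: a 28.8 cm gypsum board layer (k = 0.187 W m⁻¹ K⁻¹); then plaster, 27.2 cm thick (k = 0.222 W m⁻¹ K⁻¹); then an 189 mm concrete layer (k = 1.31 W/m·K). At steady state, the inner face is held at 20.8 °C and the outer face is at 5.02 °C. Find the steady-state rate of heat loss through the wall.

Resistance network (inner→outer):
  R_gypsum board = L/(kA) = 0.288/(0.187·39.8) = 0.03870 K/W
  R_plaster = L/(kA) = 0.272/(0.222·39.8) = 0.03078 K/W
  R_concrete = L/(kA) = 0.189/(1.31·39.8) = 0.003625 K/W
ΣR = 0.03870 + 0.03078 + 0.003625 = 0.07311 K/W
Q = ΔT/ΣR = (20.8 °C − 5.02 °C)/0.07311 = 216 W

Q = 216 W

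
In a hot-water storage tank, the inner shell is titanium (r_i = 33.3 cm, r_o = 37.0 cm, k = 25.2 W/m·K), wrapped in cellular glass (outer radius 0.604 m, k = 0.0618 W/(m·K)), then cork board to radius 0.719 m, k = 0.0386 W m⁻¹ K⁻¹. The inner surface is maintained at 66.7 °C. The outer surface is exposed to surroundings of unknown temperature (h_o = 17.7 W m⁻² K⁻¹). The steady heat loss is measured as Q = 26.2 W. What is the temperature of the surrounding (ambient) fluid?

T_out = 16.8 °C

Series resistances:
  R_titanium = (1/0.333 − 1/0.370)/(4πk) = 0.3003/(4π·25.2) = 9.483×10^-4 K/W
  R_cellular glass = (1/0.370 − 1/0.604)/(4πk) = 1.047/(4π·0.0618) = 1.348 K/W
  R_cork board = (1/0.604 − 1/0.719)/(4πk) = 0.2648/(4π·0.0386) = 0.5459 K/W
  R_conv,out = 1/(4πr²h) = 1/(4π·0.719²·17.7) = 0.008697 K/W
ΣR = 1.904 K/W
ΔT = Q·ΣR = 26.2 × 1.904 = 49.88 K
Heat flows outward, so T_out = T_in − ΔT = 66.7 − 49.88 = 16.8 °C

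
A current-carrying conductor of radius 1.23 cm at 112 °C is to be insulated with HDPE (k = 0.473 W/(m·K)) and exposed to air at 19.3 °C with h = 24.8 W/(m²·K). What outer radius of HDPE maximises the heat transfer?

r_cr = 1.91 cm

For a cylinder, r_cr = k_ins/h = 0.473/24.8 = 0.0191 m = 1.91 cm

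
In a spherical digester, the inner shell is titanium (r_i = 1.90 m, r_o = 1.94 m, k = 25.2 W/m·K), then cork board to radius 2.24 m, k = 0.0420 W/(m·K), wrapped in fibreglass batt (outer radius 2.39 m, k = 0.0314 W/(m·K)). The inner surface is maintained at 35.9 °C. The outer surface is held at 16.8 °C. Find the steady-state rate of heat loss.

Treat each layer as a resistance in series:
  R_titanium = (1/1.90 − 1/1.94)/(4πk) = 0.01085/(4π·25.2) = 3.427×10^-5 K/W
  R_cork board = (1/1.94 − 1/2.24)/(4πk) = 0.06904/(4π·0.0420) = 0.1308 K/W
  R_fibreglass batt = (1/2.24 − 1/2.39)/(4πk) = 0.02802/(4π·0.0314) = 0.07101 K/W
ΣR = 3.427×10^-5 + 0.1308 + 0.07101 = 0.2018 K/W
Q = ΔT/ΣR = (35.9 °C − 16.8 °C)/0.2018 = 94.6 W

Q = 94.6 W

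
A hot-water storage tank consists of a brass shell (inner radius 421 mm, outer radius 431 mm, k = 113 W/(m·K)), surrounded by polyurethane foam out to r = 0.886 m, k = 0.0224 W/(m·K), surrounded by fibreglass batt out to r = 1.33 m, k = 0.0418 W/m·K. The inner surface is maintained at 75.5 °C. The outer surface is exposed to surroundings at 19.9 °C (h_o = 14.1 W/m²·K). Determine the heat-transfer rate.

Treat each layer as a resistance in series:
  R_brass = (1/0.421 − 1/0.431)/(4πk) = 0.05511/(4π·113) = 3.881×10^-5 K/W
  R_polyurethane foam = (1/0.431 − 1/0.886)/(4πk) = 1.192/(4π·0.0224) = 4.233 K/W
  R_fibreglass batt = (1/0.886 − 1/1.33)/(4πk) = 0.3768/(4π·0.0418) = 0.7173 K/W
  R_conv,out = 1/(4πr²h) = 1/(4π·1.33²·14.1) = 0.003191 K/W
ΣR = 3.881×10^-5 + 4.233 + 0.7173 + 0.003191 = 4.954 K/W
Q = ΔT/ΣR = (75.5 °C − 19.9 °C)/4.954 = 11.2 W

Q = 11.2 W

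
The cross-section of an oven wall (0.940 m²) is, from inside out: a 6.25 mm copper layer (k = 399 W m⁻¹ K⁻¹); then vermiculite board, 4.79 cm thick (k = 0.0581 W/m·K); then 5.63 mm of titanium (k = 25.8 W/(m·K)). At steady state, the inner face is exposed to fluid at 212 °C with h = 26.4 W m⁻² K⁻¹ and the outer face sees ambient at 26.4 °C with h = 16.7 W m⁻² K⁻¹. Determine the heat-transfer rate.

Resistance network (inner→outer):
  R_conv,in = 1/(hA) = 1/(26.4·0.940) = 0.04030 K/W
  R_copper = L/(kA) = 0.00625/(399·0.940) = 1.666×10^-5 K/W
  R_vermiculite board = L/(kA) = 0.0479/(0.0581·0.940) = 0.8771 K/W
  R_titanium = L/(kA) = 0.00563/(25.8·0.940) = 2.321×10^-4 K/W
  R_conv,out = 1/(hA) = 1/(16.7·0.940) = 0.06370 K/W
ΣR = 0.04030 + 1.666×10^-5 + 0.8771 + 2.321×10^-4 + 0.06370 = 0.9813 K/W
Q = ΔT/ΣR = (212 °C − 26.4 °C)/0.9813 = 189 W

Q = 189 W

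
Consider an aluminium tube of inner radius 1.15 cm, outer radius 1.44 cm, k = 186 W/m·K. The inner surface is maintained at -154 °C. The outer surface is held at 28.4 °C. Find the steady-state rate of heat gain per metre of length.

Q' = 948 kW/m

Q' = 2πk·ΔT/ln(r₂/r₁) = 2π × 186 × 182.4 / ln(0.0144/0.0115) = 9.48×10^5 W/m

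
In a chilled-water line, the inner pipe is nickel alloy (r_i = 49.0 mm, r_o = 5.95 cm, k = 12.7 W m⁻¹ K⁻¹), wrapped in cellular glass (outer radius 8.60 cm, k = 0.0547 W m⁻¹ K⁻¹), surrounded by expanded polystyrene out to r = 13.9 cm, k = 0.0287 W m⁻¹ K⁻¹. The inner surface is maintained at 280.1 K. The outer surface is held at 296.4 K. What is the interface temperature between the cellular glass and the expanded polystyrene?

T = 284.8 K

Treat each layer as a resistance in series:
  R'_nickel alloy = ln(0.0595/0.0490)/(2πk) = 0.1942/(2π·12.7) = 0.002433 m·K/W
  R'_cellular glass = ln(0.0860/0.0595)/(2πk) = 0.3684/(2π·0.0547) = 1.072 m·K/W
  R'_expanded polystyrene = ln(0.139/0.0860)/(2πk) = 0.4801/(2π·0.0287) = 2.663 m·K/W
ΣR = 0.002433 + 1.072 + 2.663 = 3.737 m·K/W
Q' = ΔT/ΣR = (280.1 K − 296.4 K)/3.737 = -4.362 W/m
From the inner boundary to the cellular glass/expanded polystyrene interface, ΣR_partial = 1.074 m·K/W.
T_interface = T_in − Q'·ΣR_partial = 280.1 K − (-4.362)(1.074) = 284.8 K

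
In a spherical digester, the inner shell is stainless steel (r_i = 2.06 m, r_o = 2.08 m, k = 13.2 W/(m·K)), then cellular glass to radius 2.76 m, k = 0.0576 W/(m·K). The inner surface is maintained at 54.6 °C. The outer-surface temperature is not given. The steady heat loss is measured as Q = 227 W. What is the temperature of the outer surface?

Sum the resistances:
  R_stainless steel = (1/2.06 − 1/2.08)/(4πk) = 0.004668/(4π·13.2) = 2.814×10^-5 K/W
  R_cellular glass = (1/2.08 − 1/2.76)/(4πk) = 0.1185/(4π·0.0576) = 0.1636 K/W
ΣR = 0.1637 K/W
ΔT = Q·ΣR = 227 × 0.1637 = 37.16 K
Heat flows outward, so T_out = T_in − ΔT = 54.6 − 37.16 = 17.4 °C

T_out = 17.4 °C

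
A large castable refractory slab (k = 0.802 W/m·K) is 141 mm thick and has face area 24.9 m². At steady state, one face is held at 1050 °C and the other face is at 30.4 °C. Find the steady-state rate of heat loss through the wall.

Q = 144 kW

Q = kA·ΔT/L = 0.802 × 24.9 × |1050 °C − 30.4 °C| / 0.141 = 1.44×10^5 W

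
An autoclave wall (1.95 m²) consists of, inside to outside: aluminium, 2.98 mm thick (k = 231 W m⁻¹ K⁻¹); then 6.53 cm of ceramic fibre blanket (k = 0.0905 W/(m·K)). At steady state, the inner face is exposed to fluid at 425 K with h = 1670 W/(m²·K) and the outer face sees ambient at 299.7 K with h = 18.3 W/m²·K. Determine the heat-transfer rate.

Q = 315 W

Treat each layer as a resistance in series:
  R_conv,in = 1/(hA) = 1/(1670·1.95) = 3.071×10^-4 K/W
  R_aluminium = L/(kA) = 0.00298/(231·1.95) = 6.616×10^-6 K/W
  R_ceramic fibre blanket = L/(kA) = 0.0653/(0.0905·1.95) = 0.3700 K/W
  R_conv,out = 1/(hA) = 1/(18.3·1.95) = 0.02802 K/W
ΣR = 3.071×10^-4 + 6.616×10^-6 + 0.3700 + 0.02802 = 0.3983 K/W
Q = ΔT/ΣR = (425 K − 299.7 K)/0.3983 = 315 W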